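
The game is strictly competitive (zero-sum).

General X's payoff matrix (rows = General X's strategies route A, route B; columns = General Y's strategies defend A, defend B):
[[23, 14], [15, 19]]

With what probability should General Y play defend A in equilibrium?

5/13

Row minima are 14 and 15, so General X's maximin is 15; column maxima are 23 and 19, so General Y's minimax is 19. These differ, so the equilibrium is in mixed strategies.
Let General Y play defend A with probability q. General X is indifferent when 23q + 14(1−q) = 15q + 19(1−q), giving q = 5/13.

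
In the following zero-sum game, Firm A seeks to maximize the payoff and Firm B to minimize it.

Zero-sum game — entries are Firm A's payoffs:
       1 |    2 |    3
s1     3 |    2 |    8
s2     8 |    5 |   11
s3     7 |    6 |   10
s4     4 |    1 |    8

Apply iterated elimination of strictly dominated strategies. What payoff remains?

6

Row s4 is strictly dominated by row s2 (8>4, 5>1, 11>8); eliminate s4.
Row s1 is strictly dominated by row s2 (8>3, 5>2, 11>8); eliminate s1.
Column 1 is strictly dominated by 2 for Firm B (5<8, 6<7); eliminate 1.
Column 3 is strictly dominated by 2 for Firm B (5<11, 6<10); eliminate 3.
Row s2 is strictly dominated by row s3 (6>5); eliminate s2.
Only (s3, 2) remains, with payoff 6.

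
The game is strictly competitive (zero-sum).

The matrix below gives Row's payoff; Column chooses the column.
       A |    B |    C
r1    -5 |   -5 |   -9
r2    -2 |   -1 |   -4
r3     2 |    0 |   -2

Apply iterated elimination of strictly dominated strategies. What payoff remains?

Column B is strictly dominated by C for Column (-9<-5, -4<-1, -2<0); eliminate B.
Row r1 is strictly dominated by row r2 (-2>-5, -4>-9); eliminate r1.
Row r2 is strictly dominated by row r3 (2>-2, -2>-4); eliminate r2.
Column A is strictly dominated by C for Column (-2<2); eliminate A.
Only (r3, C) remains, with payoff -2.

-2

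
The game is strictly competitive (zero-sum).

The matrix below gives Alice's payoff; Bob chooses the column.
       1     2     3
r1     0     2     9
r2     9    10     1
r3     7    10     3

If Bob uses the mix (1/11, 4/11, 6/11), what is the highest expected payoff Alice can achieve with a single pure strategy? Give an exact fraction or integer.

65/11

r1: (0)·(1/11) + (2)·(4/11) + (9)·(6/11) = 62/11.
r2: (9)·(1/11) + (10)·(4/11) + (1)·(6/11) = 5.
r3: (7)·(1/11) + (10)·(4/11) + (3)·(6/11) = 65/11.
The best pure response is r3 with expected payoff 65/11.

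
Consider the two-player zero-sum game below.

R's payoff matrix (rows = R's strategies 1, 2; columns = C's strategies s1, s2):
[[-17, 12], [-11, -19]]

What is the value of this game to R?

-455/37

Row minima are -17 and -19, so R's maximin is -17; column maxima are -11 and 12, so C's minimax is -11. These differ, so the equilibrium is in mixed strategies.
Let R play 1 with probability p. C is indifferent when −17p − 11(1−p) = 12p − 19(1−p), giving p = 8/37.
Let C play s1 with probability q. R is indifferent when −17q + 12(1−q) = −11q − 19(1−q), giving q = 31/37.
The value is -17·(31/37) + (12)·(6/37) = -455/37.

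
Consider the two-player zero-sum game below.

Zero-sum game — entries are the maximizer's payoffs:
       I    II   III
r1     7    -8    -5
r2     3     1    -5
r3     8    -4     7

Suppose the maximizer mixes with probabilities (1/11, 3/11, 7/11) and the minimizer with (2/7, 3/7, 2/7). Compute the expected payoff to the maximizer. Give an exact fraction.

103/77

Against (2/7, 3/7, 2/7), each row's expected payoff is r1: -20/7; r2: -1/7; r3: 18/7.
Taking the (1/11, 3/11, 7/11)-weighted average: (1/11)·(-20/7) + (3/11)·(-1/7) + (7/11)·(18/7) = 103/77.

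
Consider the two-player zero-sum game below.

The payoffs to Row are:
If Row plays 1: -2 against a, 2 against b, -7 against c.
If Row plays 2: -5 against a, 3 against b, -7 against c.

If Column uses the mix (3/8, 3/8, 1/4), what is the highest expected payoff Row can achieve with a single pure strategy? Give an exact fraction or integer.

1: (-2)·(3/8) + (2)·(3/8) + (-7)·(1/4) = -7/4.
2: (-5)·(3/8) + (3)·(3/8) + (-7)·(1/4) = -5/2.
The best pure response is 1 with expected payoff -7/4.

-7/4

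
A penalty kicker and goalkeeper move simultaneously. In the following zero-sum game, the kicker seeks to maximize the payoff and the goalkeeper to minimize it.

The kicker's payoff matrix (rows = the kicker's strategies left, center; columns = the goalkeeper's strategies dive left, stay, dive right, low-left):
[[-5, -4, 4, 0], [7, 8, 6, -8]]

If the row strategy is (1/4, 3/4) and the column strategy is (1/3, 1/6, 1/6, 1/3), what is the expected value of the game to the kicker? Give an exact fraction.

Against (1/3, 1/6, 1/6, 1/3), each row's expected payoff is left: -5/3; center: 2.
Taking the (1/4, 3/4)-weighted average: (1/4)·(-5/3) + (3/4)·(2) = 13/12.

13/12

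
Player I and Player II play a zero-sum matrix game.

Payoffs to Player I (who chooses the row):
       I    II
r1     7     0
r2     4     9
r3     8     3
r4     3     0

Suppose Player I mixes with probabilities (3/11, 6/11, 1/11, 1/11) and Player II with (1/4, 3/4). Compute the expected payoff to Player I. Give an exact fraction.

Against (1/4, 3/4), each row's expected payoff is r1: 7/4; r2: 31/4; r3: 17/4; r4: 3/4.
Taking the (3/11, 6/11, 1/11, 1/11)-weighted average: (3/11)·(7/4) + (6/11)·(31/4) + (1/11)·(17/4) + (1/11)·(3/4) = 227/44.

227/44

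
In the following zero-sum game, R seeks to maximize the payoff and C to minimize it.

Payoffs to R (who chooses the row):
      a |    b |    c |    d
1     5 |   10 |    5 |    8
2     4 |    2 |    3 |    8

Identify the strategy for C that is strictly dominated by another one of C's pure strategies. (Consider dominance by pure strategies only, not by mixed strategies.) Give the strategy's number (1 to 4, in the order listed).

C prefers columns that give R less. Compare d with a: 5 < 8, 4 < 8.
So a strictly dominates d for C; d is strictly dominated.

4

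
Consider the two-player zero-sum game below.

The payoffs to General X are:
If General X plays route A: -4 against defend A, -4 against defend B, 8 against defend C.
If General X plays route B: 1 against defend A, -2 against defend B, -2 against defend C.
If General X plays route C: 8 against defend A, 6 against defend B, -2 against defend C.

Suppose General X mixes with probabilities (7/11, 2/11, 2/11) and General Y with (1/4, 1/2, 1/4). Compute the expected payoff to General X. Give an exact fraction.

-1/22

Against (1/4, 1/2, 1/4), each row's expected payoff is route A: -1; route B: -5/4; route C: 9/2.
Taking the (7/11, 2/11, 2/11)-weighted average: (7/11)·(-1) + (2/11)·(-5/4) + (2/11)·(9/2) = -1/22.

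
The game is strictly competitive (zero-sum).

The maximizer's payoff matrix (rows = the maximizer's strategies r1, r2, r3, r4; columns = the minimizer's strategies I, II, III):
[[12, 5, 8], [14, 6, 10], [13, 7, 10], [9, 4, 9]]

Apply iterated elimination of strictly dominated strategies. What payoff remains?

Column I is strictly dominated by II for the minimizer (5<12, 6<14, 7<13, 4<9); eliminate I.
Row r4 is strictly dominated by row r2 (6>4, 10>9); eliminate r4.
Row r1 is strictly dominated by row r2 (6>5, 10>8); eliminate r1.
Column III is strictly dominated by II for the minimizer (6<10, 7<10); eliminate III.
Row r2 is strictly dominated by row r3 (7>6); eliminate r2.
Only (r3, II) remains, with payoff 7.

7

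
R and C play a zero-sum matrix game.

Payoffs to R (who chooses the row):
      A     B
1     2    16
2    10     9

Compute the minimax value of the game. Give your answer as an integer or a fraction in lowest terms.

Row minima are 2 and 9, so R's maximin is 9; column maxima are 10 and 16, so C's minimax is 10. These differ, so the equilibrium is in mixed strategies.
Let R play 1 with probability p. C is indifferent when 2p + 10(1−p) = 16p + 9(1−p), giving p = 1/15.
Let C play A with probability q. R is indifferent when 2q + 16(1−q) = 10q + 9(1−q), giving q = 7/15.
The value is 2·(7/15) + (16)·(8/15) = 142/15.

142/15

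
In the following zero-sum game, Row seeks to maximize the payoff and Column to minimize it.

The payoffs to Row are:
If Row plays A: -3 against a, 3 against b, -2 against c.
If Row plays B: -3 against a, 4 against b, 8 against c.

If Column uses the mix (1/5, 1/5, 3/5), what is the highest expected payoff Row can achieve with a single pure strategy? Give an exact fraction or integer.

5

A: (-3)·(1/5) + (3)·(1/5) + (-2)·(3/5) = -6/5.
B: (-3)·(1/5) + (4)·(1/5) + (8)·(3/5) = 5.
The best pure response is B with expected payoff 5.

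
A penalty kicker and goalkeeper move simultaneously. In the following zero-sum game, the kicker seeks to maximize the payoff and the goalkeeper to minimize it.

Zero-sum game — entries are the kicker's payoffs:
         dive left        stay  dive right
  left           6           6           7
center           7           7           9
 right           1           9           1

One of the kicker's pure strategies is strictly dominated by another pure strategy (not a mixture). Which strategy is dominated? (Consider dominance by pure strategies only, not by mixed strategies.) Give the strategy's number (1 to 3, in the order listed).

Compare left with center: 7 > 6, 7 > 6, 9 > 7.
So center strictly dominates left for the kicker; left is strictly dominated.

1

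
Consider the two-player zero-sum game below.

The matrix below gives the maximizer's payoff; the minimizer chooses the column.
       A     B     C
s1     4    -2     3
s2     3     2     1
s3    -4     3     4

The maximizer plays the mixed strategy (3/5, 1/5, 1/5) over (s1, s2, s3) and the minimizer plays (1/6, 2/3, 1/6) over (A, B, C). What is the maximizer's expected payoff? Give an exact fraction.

Against (1/6, 2/3, 1/6), each row's expected payoff is s1: -1/6; s2: 2; s3: 2.
Taking the (3/5, 1/5, 1/5)-weighted average: (3/5)·(-1/6) + (1/5)·(2) + (1/5)·(2) = 7/10.

7/10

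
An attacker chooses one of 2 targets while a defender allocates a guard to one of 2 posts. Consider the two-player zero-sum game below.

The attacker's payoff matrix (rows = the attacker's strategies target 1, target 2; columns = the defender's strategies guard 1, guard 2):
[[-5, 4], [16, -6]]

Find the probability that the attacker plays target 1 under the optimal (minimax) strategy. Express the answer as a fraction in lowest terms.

22/31

Row minima are -5 and -6, so the attacker's maximin is -5; column maxima are 16 and 4, so the defender's minimax is 4. These differ, so the equilibrium is in mixed strategies.
Let the attacker play target 1 with probability p. The defender is indifferent when −5p + 16(1−p) = 4p − 6(1−p), giving p = 22/31.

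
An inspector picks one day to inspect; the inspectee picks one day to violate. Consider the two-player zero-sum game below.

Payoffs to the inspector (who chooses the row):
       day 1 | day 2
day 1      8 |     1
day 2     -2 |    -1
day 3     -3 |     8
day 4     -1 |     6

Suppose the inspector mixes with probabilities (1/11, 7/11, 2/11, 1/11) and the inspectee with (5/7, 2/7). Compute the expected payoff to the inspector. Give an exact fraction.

Against (5/7, 2/7), each row's expected payoff is day 1: 6; day 2: -12/7; day 3: 1/7; day 4: 1.
Taking the (1/11, 7/11, 2/11, 1/11)-weighted average: (1/11)·(6) + (7/11)·(-12/7) + (2/11)·(1/7) + (1/11)·(1) = -3/7.

-3/7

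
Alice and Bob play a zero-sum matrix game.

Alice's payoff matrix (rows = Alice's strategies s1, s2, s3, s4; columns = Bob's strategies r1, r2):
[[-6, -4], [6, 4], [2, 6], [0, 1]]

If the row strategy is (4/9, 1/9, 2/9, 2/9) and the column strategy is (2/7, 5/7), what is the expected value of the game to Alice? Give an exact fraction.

Against (2/7, 5/7), each row's expected payoff is s1: -32/7; s2: 32/7; s3: 34/7; s4: 5/7.
Taking the (4/9, 1/9, 2/9, 2/9)-weighted average: (4/9)·(-32/7) + (1/9)·(32/7) + (2/9)·(34/7) + (2/9)·(5/7) = -2/7.

-2/7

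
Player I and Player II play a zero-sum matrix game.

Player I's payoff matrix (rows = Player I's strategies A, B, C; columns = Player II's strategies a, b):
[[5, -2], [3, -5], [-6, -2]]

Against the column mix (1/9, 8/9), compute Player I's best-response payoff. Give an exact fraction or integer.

A: (5)·(1/9) + (-2)·(8/9) = -11/9.
B: (3)·(1/9) + (-5)·(8/9) = -37/9.
C: (-6)·(1/9) + (-2)·(8/9) = -22/9.
The best pure response is A with expected payoff -11/9.

-11/9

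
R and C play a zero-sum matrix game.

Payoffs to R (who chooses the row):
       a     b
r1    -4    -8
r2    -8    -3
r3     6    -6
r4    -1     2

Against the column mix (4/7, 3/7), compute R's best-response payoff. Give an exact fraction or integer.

6/7

r1: (-4)·(4/7) + (-8)·(3/7) = -40/7.
r2: (-8)·(4/7) + (-3)·(3/7) = -41/7.
r3: (6)·(4/7) + (-6)·(3/7) = 6/7.
r4: (-1)·(4/7) + (2)·(3/7) = 2/7.
The best pure response is r3 with expected payoff 6/7.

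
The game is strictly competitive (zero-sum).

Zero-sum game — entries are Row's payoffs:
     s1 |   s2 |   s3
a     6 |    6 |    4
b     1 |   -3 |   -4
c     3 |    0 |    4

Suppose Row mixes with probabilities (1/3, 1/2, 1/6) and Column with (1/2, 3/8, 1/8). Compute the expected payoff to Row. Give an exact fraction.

27/16

Against (1/2, 3/8, 1/8), each row's expected payoff is a: 23/4; b: -9/8; c: 2.
Taking the (1/3, 1/2, 1/6)-weighted average: (1/3)·(23/4) + (1/2)·(-9/8) + (1/6)·(2) = 27/16.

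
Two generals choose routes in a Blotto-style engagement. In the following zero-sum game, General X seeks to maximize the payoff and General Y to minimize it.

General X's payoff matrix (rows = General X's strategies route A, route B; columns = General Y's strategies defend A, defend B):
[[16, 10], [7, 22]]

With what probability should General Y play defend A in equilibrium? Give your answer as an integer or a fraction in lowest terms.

Row minima are 10 and 7, so General X's maximin is 10; column maxima are 16 and 22, so General Y's minimax is 16. These differ, so the equilibrium is in mixed strategies.
Let General Y play defend A with probability q. General X is indifferent when 16q + 10(1−q) = 7q + 22(1−q), giving q = 4/7.

4/7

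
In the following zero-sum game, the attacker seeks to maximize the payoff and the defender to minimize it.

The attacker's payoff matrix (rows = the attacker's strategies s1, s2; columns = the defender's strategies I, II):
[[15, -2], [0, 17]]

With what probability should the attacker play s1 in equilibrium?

Row minima are -2 and 0, so the attacker's maximin is 0; column maxima are 15 and 17, so the defender's minimax is 15. These differ, so the equilibrium is in mixed strategies.
Let the attacker play s1 with probability p. The defender is indifferent when 15p = −2p + 17(1−p), giving p = 1/2.

1/2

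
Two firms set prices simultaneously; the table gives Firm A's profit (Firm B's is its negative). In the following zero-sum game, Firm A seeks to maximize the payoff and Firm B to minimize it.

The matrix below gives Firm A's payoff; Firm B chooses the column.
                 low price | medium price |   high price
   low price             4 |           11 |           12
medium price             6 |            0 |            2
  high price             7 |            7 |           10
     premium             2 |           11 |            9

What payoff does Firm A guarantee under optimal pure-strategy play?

Row minima: 4, 0, 7, 2 → Firm A's maximin is 7.
Column maxima: 7, 11, 12 → Firm B's minimax is 7.
They coincide at (high price, low price), so the value is 7.

7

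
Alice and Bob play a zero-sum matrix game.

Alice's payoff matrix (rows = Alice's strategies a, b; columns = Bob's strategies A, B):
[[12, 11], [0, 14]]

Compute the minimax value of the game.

56/5

Row minima are 11 and 0, so Alice's maximin is 11; column maxima are 12 and 14, so Bob's minimax is 12. These differ, so the equilibrium is in mixed strategies.
Let Alice play a with probability p. Bob is indifferent when 12p = 11p + 14(1−p), giving p = 14/15.
Let Bob play A with probability q. Alice is indifferent when 12q + 11(1−q) = 14(1−q), giving q = 1/5.
The value is 12·(1/5) + (11)·(4/5) = 56/5.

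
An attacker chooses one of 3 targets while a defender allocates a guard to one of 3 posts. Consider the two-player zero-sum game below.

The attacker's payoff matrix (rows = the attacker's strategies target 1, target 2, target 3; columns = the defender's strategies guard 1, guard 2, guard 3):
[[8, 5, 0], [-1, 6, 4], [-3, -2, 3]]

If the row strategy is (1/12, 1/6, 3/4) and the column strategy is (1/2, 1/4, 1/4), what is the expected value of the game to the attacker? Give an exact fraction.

Against (1/2, 1/4, 1/4), each row's expected payoff is target 1: 21/4; target 2: 2; target 3: -5/4.
Taking the (1/12, 1/6, 3/4)-weighted average: (1/12)·(21/4) + (1/6)·(2) + (3/4)·(-5/4) = -1/6.

-1/6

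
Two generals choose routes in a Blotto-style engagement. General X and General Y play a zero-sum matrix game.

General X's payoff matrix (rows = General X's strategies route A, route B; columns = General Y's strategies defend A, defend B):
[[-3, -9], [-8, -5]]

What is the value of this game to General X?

-19/3

Row minima are -9 and -8, so General X's maximin is -8; column maxima are -3 and -5, so General Y's minimax is -5. These differ, so the equilibrium is in mixed strategies.
Let General X play route A with probability p. General Y is indifferent when −3p − 8(1−p) = −9p − 5(1−p), giving p = 1/3.
Let General Y play defend A with probability q. General X is indifferent when −3q − 9(1−q) = −8q − 5(1−q), giving q = 4/9.
The value is -3·(4/9) + (-9)·(5/9) = -19/3.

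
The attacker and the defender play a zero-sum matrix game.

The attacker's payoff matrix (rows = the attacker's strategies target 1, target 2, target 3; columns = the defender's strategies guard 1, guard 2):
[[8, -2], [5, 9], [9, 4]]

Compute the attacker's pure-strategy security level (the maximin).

5

The worst-case payoff for each row is target 1: -2, target 2: 5, target 3: 4.
The best of these is 5.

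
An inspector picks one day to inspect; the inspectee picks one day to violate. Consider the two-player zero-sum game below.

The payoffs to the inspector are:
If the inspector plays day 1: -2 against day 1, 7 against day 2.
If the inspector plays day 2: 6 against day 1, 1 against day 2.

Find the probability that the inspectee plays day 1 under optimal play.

3/7

Row minima are -2 and 1, so the inspector's maximin is 1; column maxima are 6 and 7, so the inspectee's minimax is 6. These differ, so the equilibrium is in mixed strategies.
Let the inspectee play day 1 with probability q. The inspector is indifferent when −2q + 7(1−q) = 6q + (1−q), giving q = 3/7.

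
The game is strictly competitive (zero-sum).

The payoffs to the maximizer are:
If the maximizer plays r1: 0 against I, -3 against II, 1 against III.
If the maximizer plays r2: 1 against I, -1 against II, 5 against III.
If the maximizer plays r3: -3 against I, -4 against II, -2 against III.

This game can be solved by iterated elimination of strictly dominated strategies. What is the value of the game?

-1

Column III is strictly dominated by I for the minimizer (0<1, 1<5, -3<-2); eliminate III.
Row r3 is strictly dominated by row r1 (0>-3, -3>-4); eliminate r3.
Row r1 is strictly dominated by row r2 (1>0, -1>-3); eliminate r1.
Column I is strictly dominated by II for the minimizer (-1<1); eliminate I.
Only (r2, II) remains, with payoff -1.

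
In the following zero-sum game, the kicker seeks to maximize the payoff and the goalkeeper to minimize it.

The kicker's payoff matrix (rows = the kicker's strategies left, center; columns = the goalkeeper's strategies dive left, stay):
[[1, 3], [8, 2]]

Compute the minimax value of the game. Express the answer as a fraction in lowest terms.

Row minima are 1 and 2, so the kicker's maximin is 2; column maxima are 8 and 3, so the goalkeeper's minimax is 3. These differ, so the equilibrium is in mixed strategies.
Let the kicker play left with probability p. The goalkeeper is indifferent when p + 8(1−p) = 3p + 2(1−p), giving p = 3/4.
Let the goalkeeper play dive left with probability q. The kicker is indifferent when q + 3(1−q) = 8q + 2(1−q), giving q = 1/8.
The value is 1·(1/8) + (3)·(7/8) = 11/4.

11/4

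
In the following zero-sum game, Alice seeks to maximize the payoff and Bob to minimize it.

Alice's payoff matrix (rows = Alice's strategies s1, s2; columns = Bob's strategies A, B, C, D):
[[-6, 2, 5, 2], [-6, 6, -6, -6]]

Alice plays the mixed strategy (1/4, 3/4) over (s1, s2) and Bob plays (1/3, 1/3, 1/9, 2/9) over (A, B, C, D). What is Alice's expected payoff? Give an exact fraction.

Against (1/3, 1/3, 1/9, 2/9), each row's expected payoff is s1: -1/3; s2: -2.
Taking the (1/4, 3/4)-weighted average: (1/4)·(-1/3) + (3/4)·(-2) = -19/12.

-19/12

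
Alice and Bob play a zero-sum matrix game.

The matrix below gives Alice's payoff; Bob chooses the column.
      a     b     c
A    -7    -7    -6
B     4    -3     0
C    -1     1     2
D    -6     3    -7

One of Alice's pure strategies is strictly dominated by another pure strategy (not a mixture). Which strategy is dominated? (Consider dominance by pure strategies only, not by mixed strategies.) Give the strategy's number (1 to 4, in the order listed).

1

Compare A with B: 4 > -7, -3 > -7, 0 > -6.
So B strictly dominates A for Alice; A is strictly dominated.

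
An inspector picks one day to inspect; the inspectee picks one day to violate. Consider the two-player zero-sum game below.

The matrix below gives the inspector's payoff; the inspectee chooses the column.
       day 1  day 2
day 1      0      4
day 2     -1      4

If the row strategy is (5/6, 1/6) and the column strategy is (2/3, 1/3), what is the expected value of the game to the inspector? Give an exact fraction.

11/9

Against (2/3, 1/3), each row's expected payoff is day 1: 4/3; day 2: 2/3.
Taking the (5/6, 1/6)-weighted average: (5/6)·(4/3) + (1/6)·(2/3) = 11/9.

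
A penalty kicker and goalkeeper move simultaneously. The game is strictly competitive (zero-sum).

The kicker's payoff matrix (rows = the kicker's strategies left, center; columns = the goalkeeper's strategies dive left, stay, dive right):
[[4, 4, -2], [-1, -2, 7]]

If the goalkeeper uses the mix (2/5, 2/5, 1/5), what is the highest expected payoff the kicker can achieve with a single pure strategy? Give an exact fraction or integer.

left: (4)·(2/5) + (4)·(2/5) + (-2)·(1/5) = 14/5.
center: (-1)·(2/5) + (-2)·(2/5) + (7)·(1/5) = 1/5.
The best pure response is left with expected payoff 14/5.

14/5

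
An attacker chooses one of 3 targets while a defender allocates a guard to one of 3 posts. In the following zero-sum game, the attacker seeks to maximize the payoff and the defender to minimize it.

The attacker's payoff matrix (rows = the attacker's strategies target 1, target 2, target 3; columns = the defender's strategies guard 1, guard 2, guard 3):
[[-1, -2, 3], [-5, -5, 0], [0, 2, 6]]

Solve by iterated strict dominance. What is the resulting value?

Row target 2 is strictly dominated by row target 1 (-1>-5, -2>-5, 3>0); eliminate target 2.
Row target 1 is strictly dominated by row target 3 (0>-1, 2>-2, 6>3); eliminate target 1.
Column guard 2 is strictly dominated by guard 1 for the defender (0<2); eliminate guard 2.
Column guard 3 is strictly dominated by guard 1 for the defender (0<6); eliminate guard 3.
Only (target 3, guard 1) remains, with payoff 0.

0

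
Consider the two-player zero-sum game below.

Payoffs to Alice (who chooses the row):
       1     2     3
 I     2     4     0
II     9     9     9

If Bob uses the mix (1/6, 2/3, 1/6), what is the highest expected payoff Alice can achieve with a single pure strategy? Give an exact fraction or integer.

I: (2)·(1/6) + (4)·(2/3) + (0)·(1/6) = 3.
II: (9)·(1/6) + (9)·(2/3) + (9)·(1/6) = 9.
The best pure response is II with expected payoff 9.

9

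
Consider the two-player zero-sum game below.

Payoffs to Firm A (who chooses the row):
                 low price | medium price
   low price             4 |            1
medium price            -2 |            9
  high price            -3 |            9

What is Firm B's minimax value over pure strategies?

4

The worst case (largest entry) in each column is low price: 4, medium price: 9.
The best (smallest) of these is 4.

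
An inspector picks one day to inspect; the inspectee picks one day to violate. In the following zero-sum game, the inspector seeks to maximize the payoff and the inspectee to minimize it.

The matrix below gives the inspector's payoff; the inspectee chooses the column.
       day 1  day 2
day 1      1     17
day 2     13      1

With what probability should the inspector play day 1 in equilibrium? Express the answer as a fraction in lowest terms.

Row minima are 1 and 1, so the inspector's maximin is 1; column maxima are 13 and 17, so the inspectee's minimax is 13. These differ, so the equilibrium is in mixed strategies.
Let the inspector play day 1 with probability p. The inspectee is indifferent when p + 13(1−p) = 17p + (1−p), giving p = 3/7.

3/7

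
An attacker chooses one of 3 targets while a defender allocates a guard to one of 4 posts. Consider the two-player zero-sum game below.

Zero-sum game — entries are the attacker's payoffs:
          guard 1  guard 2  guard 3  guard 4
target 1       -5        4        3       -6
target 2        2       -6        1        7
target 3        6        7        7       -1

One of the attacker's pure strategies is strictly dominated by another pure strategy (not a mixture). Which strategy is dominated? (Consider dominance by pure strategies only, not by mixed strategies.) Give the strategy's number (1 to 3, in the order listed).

Compare target 1 with target 3: 6 > -5, 7 > 4, 7 > 3, -1 > -6.
So target 3 strictly dominates target 1 for the attacker; target 1 is strictly dominated.

1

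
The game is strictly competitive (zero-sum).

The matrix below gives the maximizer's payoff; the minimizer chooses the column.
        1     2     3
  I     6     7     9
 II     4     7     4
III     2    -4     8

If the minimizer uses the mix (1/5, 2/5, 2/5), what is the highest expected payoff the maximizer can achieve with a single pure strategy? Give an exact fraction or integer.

I: (6)·(1/5) + (7)·(2/5) + (9)·(2/5) = 38/5.
II: (4)·(1/5) + (7)·(2/5) + (4)·(2/5) = 26/5.
III: (2)·(1/5) + (-4)·(2/5) + (8)·(2/5) = 2.
The best pure response is I with expected payoff 38/5.

38/5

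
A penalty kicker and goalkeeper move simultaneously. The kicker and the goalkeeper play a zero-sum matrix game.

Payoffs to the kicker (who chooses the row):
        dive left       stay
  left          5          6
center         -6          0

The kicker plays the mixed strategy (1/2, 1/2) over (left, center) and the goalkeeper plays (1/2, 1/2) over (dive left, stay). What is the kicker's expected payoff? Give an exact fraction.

5/4

Against (1/2, 1/2), each row's expected payoff is left: 11/2; center: -3.
Taking the (1/2, 1/2)-weighted average: (1/2)·(11/2) + (1/2)·(-3) = 5/4.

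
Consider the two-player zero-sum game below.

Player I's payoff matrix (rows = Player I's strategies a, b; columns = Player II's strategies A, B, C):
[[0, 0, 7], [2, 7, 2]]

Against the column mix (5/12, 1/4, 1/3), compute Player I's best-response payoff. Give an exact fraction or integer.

13/4

a: (0)·(5/12) + (0)·(1/4) + (7)·(1/3) = 7/3.
b: (2)·(5/12) + (7)·(1/4) + (2)·(1/3) = 13/4.
The best pure response is b with expected payoff 13/4.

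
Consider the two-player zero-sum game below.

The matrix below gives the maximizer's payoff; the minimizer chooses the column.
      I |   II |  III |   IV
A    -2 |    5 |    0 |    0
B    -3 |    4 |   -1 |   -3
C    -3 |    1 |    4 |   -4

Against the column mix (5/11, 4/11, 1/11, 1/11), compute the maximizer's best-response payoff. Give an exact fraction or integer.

A: (-2)·(5/11) + (5)·(4/11) + (0)·(1/11) + (0)·(1/11) = 10/11.
B: (-3)·(5/11) + (4)·(4/11) + (-1)·(1/11) + (-3)·(1/11) = -3/11.
C: (-3)·(5/11) + (1)·(4/11) + (4)·(1/11) + (-4)·(1/11) = -1.
The best pure response is A with expected payoff 10/11.

10/11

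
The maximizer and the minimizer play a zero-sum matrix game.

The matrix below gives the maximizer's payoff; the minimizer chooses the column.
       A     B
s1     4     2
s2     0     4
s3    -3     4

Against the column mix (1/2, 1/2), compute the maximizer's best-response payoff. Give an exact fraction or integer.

3

s1: (4)·(1/2) + (2)·(1/2) = 3.
s2: (0)·(1/2) + (4)·(1/2) = 2.
s3: (-3)·(1/2) + (4)·(1/2) = 1/2.
The best pure response is s1 with expected payoff 3.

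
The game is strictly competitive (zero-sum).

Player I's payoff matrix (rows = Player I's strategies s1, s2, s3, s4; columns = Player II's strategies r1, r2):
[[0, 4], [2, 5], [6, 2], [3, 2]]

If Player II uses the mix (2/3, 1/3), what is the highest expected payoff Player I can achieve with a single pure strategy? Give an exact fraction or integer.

s1: (0)·(2/3) + (4)·(1/3) = 4/3.
s2: (2)·(2/3) + (5)·(1/3) = 3.
s3: (6)·(2/3) + (2)·(1/3) = 14/3.
s4: (3)·(2/3) + (2)·(1/3) = 8/3.
The best pure response is s3 with expected payoff 14/3.

14/3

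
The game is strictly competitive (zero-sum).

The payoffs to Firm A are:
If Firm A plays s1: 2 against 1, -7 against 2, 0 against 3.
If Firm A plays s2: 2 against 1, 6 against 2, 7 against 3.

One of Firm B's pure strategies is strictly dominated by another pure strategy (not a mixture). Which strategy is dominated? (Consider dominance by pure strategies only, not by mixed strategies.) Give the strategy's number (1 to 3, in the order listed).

3

Firm B prefers columns that give Firm A less. Compare 3 with 2: -7 < 0, 6 < 7.
So 2 strictly dominates 3 for Firm B; 3 is strictly dominated.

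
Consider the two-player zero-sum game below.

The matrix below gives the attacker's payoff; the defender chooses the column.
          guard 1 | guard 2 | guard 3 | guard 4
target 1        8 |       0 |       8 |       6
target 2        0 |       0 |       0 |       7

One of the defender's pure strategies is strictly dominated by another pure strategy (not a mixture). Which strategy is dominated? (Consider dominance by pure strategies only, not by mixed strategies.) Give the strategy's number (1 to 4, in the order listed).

4

The defender prefers columns that give the attacker less. Compare guard 4 with guard 2: 0 < 6, 0 < 7.
So guard 2 strictly dominates guard 4 for the defender; guard 4 is strictly dominated.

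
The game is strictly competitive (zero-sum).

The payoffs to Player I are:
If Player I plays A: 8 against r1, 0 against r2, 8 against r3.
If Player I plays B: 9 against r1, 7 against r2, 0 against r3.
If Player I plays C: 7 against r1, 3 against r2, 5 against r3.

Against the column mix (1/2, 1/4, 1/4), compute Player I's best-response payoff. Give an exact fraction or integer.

25/4

A: (8)·(1/2) + (0)·(1/4) + (8)·(1/4) = 6.
B: (9)·(1/2) + (7)·(1/4) + (0)·(1/4) = 25/4.
C: (7)·(1/2) + (3)·(1/4) + (5)·(1/4) = 11/2.
The best pure response is B with expected payoff 25/4.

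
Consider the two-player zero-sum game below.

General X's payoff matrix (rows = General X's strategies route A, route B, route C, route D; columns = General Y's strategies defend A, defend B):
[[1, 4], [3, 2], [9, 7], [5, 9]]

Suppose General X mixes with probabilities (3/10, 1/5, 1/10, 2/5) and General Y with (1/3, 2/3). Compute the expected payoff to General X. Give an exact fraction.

Against (1/3, 2/3), each row's expected payoff is route A: 3; route B: 7/3; route C: 23/3; route D: 23/3.
Taking the (3/10, 1/5, 1/10, 2/5)-weighted average: (3/10)·(3) + (1/5)·(7/3) + (1/10)·(23/3) + (2/5)·(23/3) = 26/5.

26/5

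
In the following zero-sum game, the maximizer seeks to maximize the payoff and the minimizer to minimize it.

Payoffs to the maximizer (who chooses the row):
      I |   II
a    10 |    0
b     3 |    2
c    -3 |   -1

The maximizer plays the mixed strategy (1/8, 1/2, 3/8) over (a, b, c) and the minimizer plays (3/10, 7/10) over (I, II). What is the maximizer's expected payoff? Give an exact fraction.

37/40

Against (3/10, 7/10), each row's expected payoff is a: 3; b: 23/10; c: -8/5.
Taking the (1/8, 1/2, 3/8)-weighted average: (1/8)·(3) + (1/2)·(23/10) + (3/8)·(-8/5) = 37/40.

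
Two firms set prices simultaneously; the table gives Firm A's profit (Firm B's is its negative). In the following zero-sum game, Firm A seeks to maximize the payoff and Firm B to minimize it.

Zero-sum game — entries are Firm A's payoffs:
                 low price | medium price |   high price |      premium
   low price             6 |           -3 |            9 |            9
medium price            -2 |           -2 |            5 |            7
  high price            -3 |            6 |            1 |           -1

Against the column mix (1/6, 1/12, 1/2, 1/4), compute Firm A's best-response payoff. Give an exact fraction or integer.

low price: (6)·(1/6) + (-3)·(1/12) + (9)·(1/2) + (9)·(1/4) = 15/2.
medium price: (-2)·(1/6) + (-2)·(1/12) + (5)·(1/2) + (7)·(1/4) = 15/4.
high price: (-3)·(1/6) + (6)·(1/12) + (1)·(1/2) + (-1)·(1/4) = 1/4.
The best pure response is low price with expected payoff 15/2.

15/2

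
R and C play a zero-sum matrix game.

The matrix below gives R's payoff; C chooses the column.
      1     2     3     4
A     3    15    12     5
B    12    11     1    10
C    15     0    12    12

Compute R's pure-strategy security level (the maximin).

3

The worst-case payoff for each row is A: 3, B: 1, C: 0.
The best of these is 3.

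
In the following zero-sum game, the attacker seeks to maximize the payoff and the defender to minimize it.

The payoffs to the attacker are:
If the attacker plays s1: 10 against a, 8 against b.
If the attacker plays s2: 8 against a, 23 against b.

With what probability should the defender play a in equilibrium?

15/17

Row minima are 8 and 8, so the attacker's maximin is 8; column maxima are 10 and 23, so the defender's minimax is 10. These differ, so the equilibrium is in mixed strategies.
Let the defender play a with probability q. The attacker is indifferent when 10q + 8(1−q) = 8q + 23(1−q), giving q = 15/17.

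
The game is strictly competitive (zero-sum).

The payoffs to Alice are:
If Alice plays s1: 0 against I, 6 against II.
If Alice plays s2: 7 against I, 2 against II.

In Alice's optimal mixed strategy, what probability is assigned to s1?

5/11

Row minima are 0 and 2, so Alice's maximin is 2; column maxima are 7 and 6, so Bob's minimax is 6. These differ, so the equilibrium is in mixed strategies.
Let Alice play s1 with probability p. Bob is indifferent when 7(1−p) = 6p + 2(1−p), giving p = 5/11.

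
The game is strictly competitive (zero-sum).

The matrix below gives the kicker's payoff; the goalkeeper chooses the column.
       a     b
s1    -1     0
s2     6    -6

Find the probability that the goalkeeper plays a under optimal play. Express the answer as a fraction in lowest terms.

Row minima are -1 and -6, so the kicker's maximin is -1; column maxima are 6 and 0, so the goalkeeper's minimax is 0. These differ, so the equilibrium is in mixed strategies.
Let the goalkeeper play a with probability q. The kicker is indifferent when −q = 6q − 6(1−q), giving q = 6/13.

6/13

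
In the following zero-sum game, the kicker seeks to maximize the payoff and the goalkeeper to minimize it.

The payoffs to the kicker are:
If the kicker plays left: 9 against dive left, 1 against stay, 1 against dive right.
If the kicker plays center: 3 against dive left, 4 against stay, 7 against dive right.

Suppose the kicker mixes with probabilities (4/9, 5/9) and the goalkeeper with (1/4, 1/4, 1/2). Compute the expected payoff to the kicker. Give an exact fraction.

Against (1/4, 1/4, 1/2), each row's expected payoff is left: 3; center: 21/4.
Taking the (4/9, 5/9)-weighted average: (4/9)·(3) + (5/9)·(21/4) = 17/4.

17/4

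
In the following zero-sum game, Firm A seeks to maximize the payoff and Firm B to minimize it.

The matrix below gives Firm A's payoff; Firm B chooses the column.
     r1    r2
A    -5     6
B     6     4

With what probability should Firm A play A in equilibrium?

Row minima are -5 and 4, so Firm A's maximin is 4; column maxima are 6 and 6, so Firm B's minimax is 6. These differ, so the equilibrium is in mixed strategies.
Let Firm A play A with probability p. Firm B is indifferent when −5p + 6(1−p) = 6p + 4(1−p), giving p = 2/13.

2/13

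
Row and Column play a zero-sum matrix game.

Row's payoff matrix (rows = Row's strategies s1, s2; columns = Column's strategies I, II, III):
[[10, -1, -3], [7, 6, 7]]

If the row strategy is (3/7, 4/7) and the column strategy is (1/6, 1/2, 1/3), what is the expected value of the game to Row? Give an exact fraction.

53/14

Against (1/6, 1/2, 1/3), each row's expected payoff is s1: 1/6; s2: 13/2.
Taking the (3/7, 4/7)-weighted average: (3/7)·(1/6) + (4/7)·(13/2) = 53/14.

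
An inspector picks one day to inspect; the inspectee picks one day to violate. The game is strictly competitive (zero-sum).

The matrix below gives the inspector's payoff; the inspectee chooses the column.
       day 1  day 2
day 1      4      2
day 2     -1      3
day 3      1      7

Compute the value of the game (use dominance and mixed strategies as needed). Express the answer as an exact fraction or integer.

Row day 2 is strictly dominated by row day 3, so the inspector never plays it.
The remaining 2×2 game on (day 1, day 3) × (day 1, day 2) has no saddle point. Let the inspector play day 1 with probability p; indifference gives 4p + (1−p) = 2p + 7(1−p), so p = 3/4.
Similarly the inspectee's optimal q on day 1 is 5/8, and the value is 4·(5/8) + (2)·(3/8) = 13/4.

13/4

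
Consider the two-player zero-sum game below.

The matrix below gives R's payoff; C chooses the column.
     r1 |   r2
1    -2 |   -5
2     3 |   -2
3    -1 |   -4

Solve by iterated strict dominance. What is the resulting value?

Column r1 is strictly dominated by r2 for C (-5<-2, -2<3, -4<-1); eliminate r1.
Row 1 is strictly dominated by row 2 (-2>-5); eliminate 1.
Row 3 is strictly dominated by row 2 (-2>-4); eliminate 3.
Only (2, r2) remains, with payoff -2.

-2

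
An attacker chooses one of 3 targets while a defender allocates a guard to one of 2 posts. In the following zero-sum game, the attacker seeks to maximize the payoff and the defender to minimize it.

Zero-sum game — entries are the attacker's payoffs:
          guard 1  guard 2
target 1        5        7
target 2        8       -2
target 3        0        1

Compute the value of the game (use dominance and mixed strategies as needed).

Row target 3 is strictly dominated by row target 1, so the attacker never plays it.
The remaining 2×2 game on (target 1, target 2) × (guard 1, guard 2) has no saddle point. Let the attacker play target 1 with probability p; indifference gives 5p + 8(1−p) = 7p − 2(1−p), so p = 5/6.
Similarly the defender's optimal q on guard 1 is 3/4, and the value is 5·(3/4) + (7)·(1/4) = 11/2.

11/2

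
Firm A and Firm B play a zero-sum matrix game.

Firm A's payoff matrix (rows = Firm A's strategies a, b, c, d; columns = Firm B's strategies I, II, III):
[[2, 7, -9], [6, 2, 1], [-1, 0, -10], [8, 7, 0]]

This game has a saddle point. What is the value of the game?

1

Row minima: -9, 1, -10, 0 → Firm A's maximin is 1.
Column maxima: 8, 7, 1 → Firm B's minimax is 1.
They coincide at (b, III), so the value is 1.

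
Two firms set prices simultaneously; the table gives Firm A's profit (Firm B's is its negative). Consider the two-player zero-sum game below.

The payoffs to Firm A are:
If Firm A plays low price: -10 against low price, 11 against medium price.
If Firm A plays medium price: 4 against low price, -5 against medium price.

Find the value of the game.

Row minima are -10 and -5, so Firm A's maximin is -5; column maxima are 4 and 11, so Firm B's minimax is 4. These differ, so the equilibrium is in mixed strategies.
Let Firm A play low price with probability p. Firm B is indifferent when −10p + 4(1−p) = 11p − 5(1−p), giving p = 3/10.
Let Firm B play low price with probability q. Firm A is indifferent when −10q + 11(1−q) = 4q − 5(1−q), giving q = 8/15.
The value is -10·(8/15) + (11)·(7/15) = -1/5.

-1/5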